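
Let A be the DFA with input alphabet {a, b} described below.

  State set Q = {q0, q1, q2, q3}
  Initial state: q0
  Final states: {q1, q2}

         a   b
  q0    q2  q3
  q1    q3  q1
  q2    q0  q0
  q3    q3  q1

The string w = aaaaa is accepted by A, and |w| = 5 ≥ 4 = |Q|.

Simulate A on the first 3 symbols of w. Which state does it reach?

State sequence: q0 -a-> q2 -a-> q0 -a-> q2

After reading 3 characters, A is in state q2.

q2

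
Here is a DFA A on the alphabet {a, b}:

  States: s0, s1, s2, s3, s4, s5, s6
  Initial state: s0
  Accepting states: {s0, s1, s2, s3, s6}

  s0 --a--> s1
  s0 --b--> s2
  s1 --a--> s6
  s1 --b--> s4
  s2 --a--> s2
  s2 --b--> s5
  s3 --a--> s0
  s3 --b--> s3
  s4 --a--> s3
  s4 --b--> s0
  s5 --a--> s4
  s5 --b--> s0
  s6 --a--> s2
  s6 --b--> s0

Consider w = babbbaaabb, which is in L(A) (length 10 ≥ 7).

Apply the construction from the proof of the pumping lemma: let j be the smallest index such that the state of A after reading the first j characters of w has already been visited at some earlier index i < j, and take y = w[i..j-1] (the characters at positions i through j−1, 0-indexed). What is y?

a

Run of A on w = b a b b b a a a b b:
  step 0: s0  (start)
  step 1: s2  (read b: s0→s2)
  step 2: s2  (read a: s2→s2)   ← first repeat (s2 seen earlier)
  step 3: s5  (read b: s2→s5)
  step 4: s0  (read b: s5→s0)
  step 5: s2  (read b: s0→s2)
  step 6: s2  (read a: s2→s2)
  step 7: s2  (read a: s2→s2)
  step 8: s2  (read a: s2→s2)
  step 9: s5  (read b: s2→s5)
  step 10: s0  (read b: s5→s0)

So i = 1, j = 2, giving x = w[0:1] = b, y = w[1:2] = a, z = w[2:10] = bbbaaabb.
Check: |xy| = 2 ≤ 7 and |y| = 1 ≥ 1. Reading y takes A from s2 back to s2, so every xyⁱz is accepted.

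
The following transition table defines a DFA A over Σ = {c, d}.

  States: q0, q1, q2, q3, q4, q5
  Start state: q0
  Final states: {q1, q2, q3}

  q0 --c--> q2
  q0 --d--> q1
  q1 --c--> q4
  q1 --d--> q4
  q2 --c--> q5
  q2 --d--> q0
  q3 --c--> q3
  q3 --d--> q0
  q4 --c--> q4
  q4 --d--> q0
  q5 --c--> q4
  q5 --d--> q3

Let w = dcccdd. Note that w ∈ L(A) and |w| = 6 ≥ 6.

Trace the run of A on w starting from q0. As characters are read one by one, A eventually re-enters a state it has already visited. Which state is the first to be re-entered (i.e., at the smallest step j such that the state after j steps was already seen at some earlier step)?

q4

Run of A on w = d c c c d d:
  step 0: q0  (start)
  step 1: q1  (read d: q0→q1)
  step 2: q4  (read c: q1→q4)
  step 3: q4  (read c: q4→q4)   ← first repeat (q4 seen earlier)
  step 4: q4  (read c: q4→q4)
  step 5: q0  (read d: q4→q0)
  step 6: q1  (read d: q0→q1)

The earliest repeat is at step j = 3: A is in q4, which it already visited at step i = 2.
Since A has 6 states, any run of length ≥ 6 visits 6+1 states, so by pigeonhole some state repeats within the first 6 steps — that repeat gives the pumpable loop.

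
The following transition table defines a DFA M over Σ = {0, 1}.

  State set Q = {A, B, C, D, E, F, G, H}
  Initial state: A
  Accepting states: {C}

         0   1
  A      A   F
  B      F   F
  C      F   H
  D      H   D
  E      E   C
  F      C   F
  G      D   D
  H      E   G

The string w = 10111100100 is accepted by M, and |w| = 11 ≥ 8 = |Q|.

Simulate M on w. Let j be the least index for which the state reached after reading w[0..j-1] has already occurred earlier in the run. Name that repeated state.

Run of M on w = 1 0 1 1 1 1 0 0 1 0 0:
  step 0: A  (start)
  step 1: F  (read 1: A→F)
  step 2: C  (read 0: F→C)
  step 3: H  (read 1: C→H)
  step 4: G  (read 1: H→G)
  step 5: D  (read 1: G→D)
  step 6: D  (read 1: D→D)   ← first repeat (D seen earlier)
  step 7: H  (read 0: D→H)
  step 8: E  (read 0: H→E)
  step 9: C  (read 1: E→C)
  step 10: F  (read 0: C→F)
  step 11: C  (read 0: F→C)

The earliest repeat is at step j = 6: M is in D, which it already visited at step i = 5.

D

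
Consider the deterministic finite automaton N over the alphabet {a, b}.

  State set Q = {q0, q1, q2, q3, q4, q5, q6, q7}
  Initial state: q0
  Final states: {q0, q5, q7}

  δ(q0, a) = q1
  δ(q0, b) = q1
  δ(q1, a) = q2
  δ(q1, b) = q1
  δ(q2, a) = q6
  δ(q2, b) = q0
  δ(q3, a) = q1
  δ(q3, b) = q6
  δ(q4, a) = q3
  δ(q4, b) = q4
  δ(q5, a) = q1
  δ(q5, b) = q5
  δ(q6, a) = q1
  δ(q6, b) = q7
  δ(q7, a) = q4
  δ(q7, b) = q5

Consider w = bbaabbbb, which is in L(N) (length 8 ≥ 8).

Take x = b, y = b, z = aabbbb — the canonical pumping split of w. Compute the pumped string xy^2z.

xy^2z = b·b·b·aabbbb = bbbaabbbb.
Reading y = b takes N from q1 back to q1, so after x·y·y the machine is still in q1, and z then leads to the accepting state q5. Hence bbbaabbbb ∈ L(N).

bbbaabbbb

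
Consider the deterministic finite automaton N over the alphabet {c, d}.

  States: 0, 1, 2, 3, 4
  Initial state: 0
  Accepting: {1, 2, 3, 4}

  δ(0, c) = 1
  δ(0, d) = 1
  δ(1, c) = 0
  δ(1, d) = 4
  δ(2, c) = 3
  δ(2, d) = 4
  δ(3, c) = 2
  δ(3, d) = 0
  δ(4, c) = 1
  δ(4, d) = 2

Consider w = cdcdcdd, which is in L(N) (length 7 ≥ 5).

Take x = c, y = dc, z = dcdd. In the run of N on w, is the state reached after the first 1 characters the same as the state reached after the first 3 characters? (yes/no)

State sequence: 0 -c-> 1 -d-> 4 -c-> 1

After x (step 1): 1. After xy (step 3): 1.
They match, so y = dc drives N around a cycle from 1 back to itself; pumping y any number of times keeps N in 1 before reading z, and xyⁱz ∈ L(N) for every i ≥ 0.

yes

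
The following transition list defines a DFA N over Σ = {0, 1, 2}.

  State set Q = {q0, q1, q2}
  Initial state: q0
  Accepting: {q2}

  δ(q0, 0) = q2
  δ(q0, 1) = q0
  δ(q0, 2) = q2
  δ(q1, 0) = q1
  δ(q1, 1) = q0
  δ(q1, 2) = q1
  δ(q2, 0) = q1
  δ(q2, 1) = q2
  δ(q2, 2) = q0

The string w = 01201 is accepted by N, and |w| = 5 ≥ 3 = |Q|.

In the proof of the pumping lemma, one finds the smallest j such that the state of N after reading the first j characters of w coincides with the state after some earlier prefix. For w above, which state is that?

q2

State sequence: q0 -0-> q2 -1-> q2 -2-> q0 -0-> q2 -1-> q2
First repeat at step 2: q2 was already visited.

The earliest repeat is at step j = 2: N is in q2, which it already visited at step i = 1.
Pumping length from the standard proof: p = 3 (the number of states). The repeated state found above gives |xy| = j ≤ 3 and |y| = j − i ≥ 1.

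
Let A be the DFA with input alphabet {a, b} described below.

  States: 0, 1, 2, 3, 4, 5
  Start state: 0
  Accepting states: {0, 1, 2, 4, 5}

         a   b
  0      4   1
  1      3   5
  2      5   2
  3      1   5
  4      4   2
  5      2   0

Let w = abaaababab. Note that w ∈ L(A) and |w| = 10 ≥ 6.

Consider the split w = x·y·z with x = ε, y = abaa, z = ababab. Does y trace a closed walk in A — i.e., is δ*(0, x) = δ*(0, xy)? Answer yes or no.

no

Run of A on the first 4 characters of w = a b a a:
  step 0: 0  (start)
  step 1: 4  (read a: 0→4)
  step 2: 2  (read b: 4→2)
  step 3: 5  (read a: 2→5)
  step 4: 2  (read a: 5→2)

After x (step 0): 0. After xy (step 4): 2.
They differ (0 ≠ 2), so y is not a cycle from the state after x; this split is not the one the pumping-lemma construction produces, and pumping y need not keep the string in L(A).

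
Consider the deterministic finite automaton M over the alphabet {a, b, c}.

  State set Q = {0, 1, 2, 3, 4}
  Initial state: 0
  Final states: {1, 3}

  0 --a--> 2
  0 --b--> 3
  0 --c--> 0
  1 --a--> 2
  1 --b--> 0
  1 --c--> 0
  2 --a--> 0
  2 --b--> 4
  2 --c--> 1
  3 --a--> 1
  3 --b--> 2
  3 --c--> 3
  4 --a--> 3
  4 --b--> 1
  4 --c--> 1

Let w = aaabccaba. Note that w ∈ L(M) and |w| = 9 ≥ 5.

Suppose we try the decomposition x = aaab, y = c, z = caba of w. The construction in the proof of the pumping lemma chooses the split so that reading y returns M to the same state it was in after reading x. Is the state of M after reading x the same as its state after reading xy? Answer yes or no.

State sequence: 0 -a-> 2 -a-> 0 -a-> 2 -b-> 4 -c-> 1

After x (step 4): 4. After xy (step 5): 1.
They differ (4 ≠ 1), so y is not a cycle from the state after x; this split is not the one the pumping-lemma construction produces, and pumping y need not keep the string in L(M).

no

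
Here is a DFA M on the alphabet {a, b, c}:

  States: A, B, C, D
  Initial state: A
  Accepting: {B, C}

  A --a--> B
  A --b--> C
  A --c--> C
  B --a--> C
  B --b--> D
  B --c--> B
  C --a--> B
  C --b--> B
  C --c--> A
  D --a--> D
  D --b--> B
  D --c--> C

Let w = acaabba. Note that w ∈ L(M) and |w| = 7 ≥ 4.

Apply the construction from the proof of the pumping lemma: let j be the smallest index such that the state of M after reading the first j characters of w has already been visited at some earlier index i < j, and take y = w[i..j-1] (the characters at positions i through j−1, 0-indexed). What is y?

State sequence: A -a-> B -c-> B -a-> C -a-> B -b-> D -b-> B -a-> C
First repeat at step 2: B was already visited.

So i = 1, j = 2, giving x = w[0:1] = a, y = w[1:2] = c, z = w[2:7] = aabba.
Check: |xy| = 2 ≤ 4 and |y| = 1 ≥ 1. Reading y takes M from B back to B, so every xyⁱz is accepted.

c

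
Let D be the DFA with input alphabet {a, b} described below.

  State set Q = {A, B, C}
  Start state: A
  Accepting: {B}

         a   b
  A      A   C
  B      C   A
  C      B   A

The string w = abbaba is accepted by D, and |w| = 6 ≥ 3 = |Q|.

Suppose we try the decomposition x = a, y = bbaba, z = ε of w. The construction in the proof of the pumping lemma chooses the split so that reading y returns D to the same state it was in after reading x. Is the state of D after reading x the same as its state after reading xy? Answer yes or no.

no

Run of D on the first 6 characters of w = a b b a b a:
  step 0: A  (start)
  step 1: A  (read a: A→A)
  step 2: C  (read b: A→C)
  step 3: A  (read b: C→A)
  step 4: A  (read a: A→A)
  step 5: C  (read b: A→C)
  step 6: B  (read a: C→B)

After x (step 1): A. After xy (step 6): B.
They differ (A ≠ B), so y is not a cycle from the state after x; this split is not the one the pumping-lemma construction produces, and pumping y need not keep the string in L(D).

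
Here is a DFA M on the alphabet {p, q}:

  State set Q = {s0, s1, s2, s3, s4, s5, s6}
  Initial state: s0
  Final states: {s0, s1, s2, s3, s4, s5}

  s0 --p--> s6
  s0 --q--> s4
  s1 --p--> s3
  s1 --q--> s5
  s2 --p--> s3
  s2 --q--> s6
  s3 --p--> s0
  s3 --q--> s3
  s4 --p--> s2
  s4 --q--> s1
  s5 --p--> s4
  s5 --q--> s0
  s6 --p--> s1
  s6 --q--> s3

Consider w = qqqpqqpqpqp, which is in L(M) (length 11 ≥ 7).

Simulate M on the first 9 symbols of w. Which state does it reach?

s3

State sequence: s0 -q-> s4 -q-> s1 -q-> s5 -p-> s4 -q-> s1 -q-> s5 -p-> s4 -q-> s1 -p-> s3

After reading 9 characters, M is in state s3.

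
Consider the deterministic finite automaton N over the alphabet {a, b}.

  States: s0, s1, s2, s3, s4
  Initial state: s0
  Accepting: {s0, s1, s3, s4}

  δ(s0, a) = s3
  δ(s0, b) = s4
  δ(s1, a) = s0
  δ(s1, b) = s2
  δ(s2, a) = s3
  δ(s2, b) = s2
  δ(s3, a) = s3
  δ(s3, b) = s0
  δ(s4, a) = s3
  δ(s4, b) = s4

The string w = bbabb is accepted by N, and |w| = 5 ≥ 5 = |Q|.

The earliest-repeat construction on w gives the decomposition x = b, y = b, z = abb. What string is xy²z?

bbbabb

xy^2z = b·b·b·abb = bbbabb.
Reading y = b takes N from s4 back to s4, so after x·y·y the machine is still in s4, and z then leads to the accepting state s4. Hence bbbabb ∈ L(N).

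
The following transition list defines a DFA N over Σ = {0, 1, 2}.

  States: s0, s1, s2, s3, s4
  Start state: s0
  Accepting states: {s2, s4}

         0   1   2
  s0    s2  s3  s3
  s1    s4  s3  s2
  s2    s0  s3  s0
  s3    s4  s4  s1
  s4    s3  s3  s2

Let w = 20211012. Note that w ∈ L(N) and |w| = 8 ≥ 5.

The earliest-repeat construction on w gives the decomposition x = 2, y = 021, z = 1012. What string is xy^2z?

xy^2z = 2·021·021·1012 = 20210211012.
Reading y = 021 takes N from s3 back to s3, so after x·y·y the machine is still in s3, and z then leads to the accepting state s2. Hence 20210211012 ∈ L(N).

20210211012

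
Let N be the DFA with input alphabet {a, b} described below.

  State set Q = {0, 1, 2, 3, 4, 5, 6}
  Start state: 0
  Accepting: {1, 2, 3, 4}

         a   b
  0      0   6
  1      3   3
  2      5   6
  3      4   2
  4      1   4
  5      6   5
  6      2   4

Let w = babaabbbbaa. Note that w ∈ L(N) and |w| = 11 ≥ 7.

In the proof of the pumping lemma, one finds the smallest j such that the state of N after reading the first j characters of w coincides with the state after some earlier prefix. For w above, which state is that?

6

Run of N on w = b a b a a b b b b a a:
  step 0: 0  (start)
  step 1: 6  (read b: 0→6)
  step 2: 2  (read a: 6→2)
  step 3: 6  (read b: 2→6)   ← first repeat (6 seen earlier)
  step 4: 2  (read a: 6→2)
  step 5: 5  (read a: 2→5)
  step 6: 5  (read b: 5→5)
  step 7: 5  (read b: 5→5)
  step 8: 5  (read b: 5→5)
  step 9: 5  (read b: 5→5)
  step 10: 6  (read a: 5→6)
  step 11: 2  (read a: 6→2)

The earliest repeat is at step j = 3: N is in 6, which it already visited at step i = 1.
With |Q| = 7, pigeonhole forces a state repeat no later than step 7; the substring read between the first and second visits to that state can be pumped.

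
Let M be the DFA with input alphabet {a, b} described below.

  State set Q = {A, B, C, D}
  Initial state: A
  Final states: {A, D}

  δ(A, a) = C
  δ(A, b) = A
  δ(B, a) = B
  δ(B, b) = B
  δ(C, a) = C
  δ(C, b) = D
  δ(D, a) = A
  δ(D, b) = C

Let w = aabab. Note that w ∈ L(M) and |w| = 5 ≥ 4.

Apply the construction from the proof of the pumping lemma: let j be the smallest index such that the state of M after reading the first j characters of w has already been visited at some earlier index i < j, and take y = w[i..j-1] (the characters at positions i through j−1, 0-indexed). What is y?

State sequence: A -a-> C -a-> C -b-> D -a-> A -b-> A
First repeat at step 2: C was already visited.

So i = 1, j = 2, giving x = w[0:1] = a, y = w[1:2] = a, z = w[2:5] = bab.
Check: |xy| = 2 ≤ 4 and |y| = 1 ≥ 1. Reading y takes M from C back to C, so every xyⁱz is accepted.

a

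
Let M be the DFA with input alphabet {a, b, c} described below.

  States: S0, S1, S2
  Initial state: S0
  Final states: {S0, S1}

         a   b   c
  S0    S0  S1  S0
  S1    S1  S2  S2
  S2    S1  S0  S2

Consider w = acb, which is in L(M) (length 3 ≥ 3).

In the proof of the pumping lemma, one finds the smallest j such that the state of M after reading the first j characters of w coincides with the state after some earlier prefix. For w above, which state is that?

State sequence: S0 -a-> S0 -c-> S0 -b-> S1
First repeat at step 1: S0 was already visited.

The earliest repeat is at step j = 1: M is in S0, which it already visited at step i = 0.

S0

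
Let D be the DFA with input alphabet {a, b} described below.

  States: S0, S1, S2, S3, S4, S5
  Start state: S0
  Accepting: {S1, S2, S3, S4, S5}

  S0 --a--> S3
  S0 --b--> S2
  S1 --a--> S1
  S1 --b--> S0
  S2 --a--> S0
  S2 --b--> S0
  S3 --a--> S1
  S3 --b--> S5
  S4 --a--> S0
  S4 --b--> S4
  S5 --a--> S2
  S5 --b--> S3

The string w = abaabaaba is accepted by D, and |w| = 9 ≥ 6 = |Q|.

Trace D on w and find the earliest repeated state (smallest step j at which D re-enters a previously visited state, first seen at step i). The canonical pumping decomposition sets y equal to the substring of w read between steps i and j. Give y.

Run of D on w = a b a a b a a b a:
  step 0: S0  (start)
  step 1: S3  (read a: S0→S3)
  step 2: S5  (read b: S3→S5)
  step 3: S2  (read a: S5→S2)
  step 4: S0  (read a: S2→S0)   ← first repeat (S0 seen earlier)
  step 5: S2  (read b: S0→S2)
  step 6: S0  (read a: S2→S0)
  step 7: S3  (read a: S0→S3)
  step 8: S5  (read b: S3→S5)
  step 9: S2  (read a: S5→S2)

So i = 0, j = 4, giving x = w[0:0] = ε, y = w[0:4] = abaa, z = w[4:9] = baaba.
Check: |xy| = 4 ≤ 6 and |y| = 4 ≥ 1. Reading y takes D from S0 back to S0, so every xyⁱz is accepted.
The DFA has 6 states, so the proof of the pumping lemma guarantees a repeated state among the first 6+1 visited; the segment between the two visits is the pumpable y.

abaa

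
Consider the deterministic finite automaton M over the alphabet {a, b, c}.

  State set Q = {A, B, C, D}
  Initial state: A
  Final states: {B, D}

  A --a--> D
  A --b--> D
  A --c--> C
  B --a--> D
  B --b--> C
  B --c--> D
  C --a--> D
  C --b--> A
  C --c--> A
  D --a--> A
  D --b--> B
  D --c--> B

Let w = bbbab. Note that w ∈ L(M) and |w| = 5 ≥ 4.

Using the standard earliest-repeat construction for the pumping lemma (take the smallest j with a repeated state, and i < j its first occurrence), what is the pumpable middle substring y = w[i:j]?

State sequence: A -b-> D -b-> B -b-> C -a-> D -b-> B
First repeat at step 4: D was already visited.

So i = 1, j = 4, giving x = w[0:1] = b, y = w[1:4] = bba, z = w[4:5] = b.
Check: |xy| = 4 ≤ 4 and |y| = 3 ≥ 1. Reading y takes M from D back to D, so every xyⁱz is accepted.
The DFA has 4 states, so the proof of the pumping lemma guarantees a repeated state among the first 4+1 visited; the segment between the two visits is the pumpable y.

bba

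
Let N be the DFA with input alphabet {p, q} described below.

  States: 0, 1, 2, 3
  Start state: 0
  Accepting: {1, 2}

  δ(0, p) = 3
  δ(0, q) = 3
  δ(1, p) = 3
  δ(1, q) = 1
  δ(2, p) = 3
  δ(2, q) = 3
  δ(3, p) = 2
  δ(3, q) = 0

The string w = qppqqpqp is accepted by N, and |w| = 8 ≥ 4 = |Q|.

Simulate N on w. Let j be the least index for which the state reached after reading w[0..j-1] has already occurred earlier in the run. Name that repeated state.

Run of N on w = q p p q q p q p:
  step 0: 0  (start)
  step 1: 3  (read q: 0→3)
  step 2: 2  (read p: 3→2)
  step 3: 3  (read p: 2→3)   ← first repeat (3 seen earlier)
  step 4: 0  (read q: 3→0)
  step 5: 3  (read q: 0→3)
  step 6: 2  (read p: 3→2)
  step 7: 3  (read q: 2→3)
  step 8: 2  (read p: 3→2)

The earliest repeat is at step j = 3: N is in 3, which it already visited at step i = 1.

3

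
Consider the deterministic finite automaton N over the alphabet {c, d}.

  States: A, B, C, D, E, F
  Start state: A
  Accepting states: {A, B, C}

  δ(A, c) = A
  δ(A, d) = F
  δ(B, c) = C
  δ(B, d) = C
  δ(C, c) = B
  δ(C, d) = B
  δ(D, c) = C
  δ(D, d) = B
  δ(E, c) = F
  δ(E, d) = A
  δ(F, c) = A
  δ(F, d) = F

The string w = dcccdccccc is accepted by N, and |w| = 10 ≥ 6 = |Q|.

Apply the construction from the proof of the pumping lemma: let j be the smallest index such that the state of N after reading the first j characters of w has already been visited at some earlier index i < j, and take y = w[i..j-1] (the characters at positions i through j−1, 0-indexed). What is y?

dc

Run of N on w = d c c c d c c c c c:
  step 0: A  (start)
  step 1: F  (read d: A→F)
  step 2: A  (read c: F→A)   ← first repeat (A seen earlier)
  step 3: A  (read c: A→A)
  step 4: A  (read c: A→A)
  step 5: F  (read d: A→F)
  step 6: A  (read c: F→A)
  step 7: A  (read c: A→A)
  step 8: A  (read c: A→A)
  step 9: A  (read c: A→A)
  step 10: A  (read c: A→A)

So i = 0, j = 2, giving x = w[0:0] = ε, y = w[0:2] = dc, z = w[2:10] = ccdccccc.
Check: |xy| = 2 ≤ 6 and |y| = 2 ≥ 1. Reading y takes N from A back to A, so every xyⁱz is accepted.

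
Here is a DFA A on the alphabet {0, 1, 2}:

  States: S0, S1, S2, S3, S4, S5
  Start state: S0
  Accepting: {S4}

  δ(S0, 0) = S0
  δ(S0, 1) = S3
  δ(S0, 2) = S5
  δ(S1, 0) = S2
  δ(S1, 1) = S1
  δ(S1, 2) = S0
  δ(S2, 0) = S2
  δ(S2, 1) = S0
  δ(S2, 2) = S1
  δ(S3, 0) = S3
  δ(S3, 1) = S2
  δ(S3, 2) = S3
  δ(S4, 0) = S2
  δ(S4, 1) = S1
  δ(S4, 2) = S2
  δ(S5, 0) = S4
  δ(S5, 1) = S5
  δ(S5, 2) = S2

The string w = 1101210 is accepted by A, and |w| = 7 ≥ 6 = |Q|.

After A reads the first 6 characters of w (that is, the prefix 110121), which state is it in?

S5

State sequence: S0 -1-> S3 -1-> S2 -0-> S2 -1-> S0 -2-> S5 -1-> S5

After reading 6 characters, A is in state S5.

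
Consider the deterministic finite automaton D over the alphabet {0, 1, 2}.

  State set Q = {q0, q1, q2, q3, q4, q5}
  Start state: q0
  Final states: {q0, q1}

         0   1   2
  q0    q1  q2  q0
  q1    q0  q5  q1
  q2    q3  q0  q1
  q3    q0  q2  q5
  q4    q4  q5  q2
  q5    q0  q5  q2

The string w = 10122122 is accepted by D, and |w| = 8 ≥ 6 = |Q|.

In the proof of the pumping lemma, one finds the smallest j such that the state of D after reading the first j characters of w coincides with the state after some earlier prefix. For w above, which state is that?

State sequence: q0 -1-> q2 -0-> q3 -1-> q2 -2-> q1 -2-> q1 -1-> q5 -2-> q2 -2-> q1
First repeat at step 3: q2 was already visited.

The earliest repeat is at step j = 3: D is in q2, which it already visited at step i = 1.

q2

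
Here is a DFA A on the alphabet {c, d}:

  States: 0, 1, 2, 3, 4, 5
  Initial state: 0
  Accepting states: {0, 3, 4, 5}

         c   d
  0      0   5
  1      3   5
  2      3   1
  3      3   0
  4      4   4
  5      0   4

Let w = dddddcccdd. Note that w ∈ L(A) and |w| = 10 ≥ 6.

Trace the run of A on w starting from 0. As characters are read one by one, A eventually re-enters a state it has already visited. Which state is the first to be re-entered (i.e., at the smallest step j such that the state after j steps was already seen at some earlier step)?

4

Run of A on w = d d d d d c c c d d:
  step 0: 0  (start)
  step 1: 5  (read d: 0→5)
  step 2: 4  (read d: 5→4)
  step 3: 4  (read d: 4→4)   ← first repeat (4 seen earlier)
  step 4: 4  (read d: 4→4)
  step 5: 4  (read d: 4→4)
  step 6: 4  (read c: 4→4)
  step 7: 4  (read c: 4→4)
  step 8: 4  (read c: 4→4)
  step 9: 4  (read d: 4→4)
  step 10: 4  (read d: 4→4)

The earliest repeat is at step j = 3: A is in 4, which it already visited at step i = 2.
The DFA has 6 states, so the proof of the pumping lemma guarantees a repeated state among the first 6+1 visited; the segment between the two visits is the pumpable y.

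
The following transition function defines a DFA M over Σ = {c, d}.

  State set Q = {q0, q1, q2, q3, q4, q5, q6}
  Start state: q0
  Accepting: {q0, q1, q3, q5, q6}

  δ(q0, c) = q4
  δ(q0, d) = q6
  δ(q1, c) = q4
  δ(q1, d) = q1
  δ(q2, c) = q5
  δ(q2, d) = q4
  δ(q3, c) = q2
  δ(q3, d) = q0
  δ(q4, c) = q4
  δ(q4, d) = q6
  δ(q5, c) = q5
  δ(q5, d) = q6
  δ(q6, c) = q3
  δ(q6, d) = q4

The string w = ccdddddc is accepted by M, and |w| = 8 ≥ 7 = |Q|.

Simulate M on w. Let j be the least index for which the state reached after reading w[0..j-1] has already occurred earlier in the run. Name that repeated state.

q4

Run of M on w = c c d d d d d c:
  step 0: q0  (start)
  step 1: q4  (read c: q0→q4)
  step 2: q4  (read c: q4→q4)   ← first repeat (q4 seen earlier)
  step 3: q6  (read d: q4→q6)
  step 4: q4  (read d: q6→q4)
  step 5: q6  (read d: q4→q6)
  step 6: q4  (read d: q6→q4)
  step 7: q6  (read d: q4→q6)
  step 8: q3  (read c: q6→q3)

The earliest repeat is at step j = 2: M is in q4, which it already visited at step i = 1.
With |Q| = 7, pigeonhole forces a state repeat no later than step 7; the substring read between the first and second visits to that state can be pumped.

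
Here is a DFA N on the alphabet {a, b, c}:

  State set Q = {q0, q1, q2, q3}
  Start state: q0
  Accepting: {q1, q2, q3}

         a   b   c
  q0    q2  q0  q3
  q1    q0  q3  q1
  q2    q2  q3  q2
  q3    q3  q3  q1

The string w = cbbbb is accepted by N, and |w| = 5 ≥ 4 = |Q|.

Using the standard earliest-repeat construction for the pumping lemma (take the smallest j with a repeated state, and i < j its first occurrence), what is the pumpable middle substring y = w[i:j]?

State sequence: q0 -c-> q3 -b-> q3 -b-> q3 -b-> q3 -b-> q3
First repeat at step 2: q3 was already visited.

So i = 1, j = 2, giving x = w[0:1] = c, y = w[1:2] = b, z = w[2:5] = bbb.
Check: |xy| = 2 ≤ 4 and |y| = 1 ≥ 1. Reading y takes N from q3 back to q3, so every xyⁱz is accepted.
Pumping length from the standard proof: p = 4 (the number of states). The repeated state found above gives |xy| = j ≤ 4 and |y| = j − i ≥ 1.

b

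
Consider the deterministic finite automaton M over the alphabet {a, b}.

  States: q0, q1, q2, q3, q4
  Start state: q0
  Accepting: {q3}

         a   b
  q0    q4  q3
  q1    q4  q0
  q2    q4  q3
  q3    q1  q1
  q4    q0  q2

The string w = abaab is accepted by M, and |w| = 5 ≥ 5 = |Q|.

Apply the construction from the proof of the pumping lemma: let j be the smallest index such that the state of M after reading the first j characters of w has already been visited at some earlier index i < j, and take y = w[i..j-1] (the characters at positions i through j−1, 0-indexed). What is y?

Run of M on w = a b a a b:
  step 0: q0  (start)
  step 1: q4  (read a: q0→q4)
  step 2: q2  (read b: q4→q2)
  step 3: q4  (read a: q2→q4)   ← first repeat (q4 seen earlier)
  step 4: q0  (read a: q4→q0)
  step 5: q3  (read b: q0→q3)

So i = 1, j = 3, giving x = w[0:1] = a, y = w[1:3] = ba, z = w[3:5] = ab.
Check: |xy| = 3 ≤ 5 and |y| = 2 ≥ 1. Reading y takes M from q4 back to q4, so every xyⁱz is accepted.
Since M has 5 states, any run of length ≥ 5 visits 5+1 states, so by pigeonhole some state repeats within the first 5 steps — that repeat gives the pumpable loop.

ba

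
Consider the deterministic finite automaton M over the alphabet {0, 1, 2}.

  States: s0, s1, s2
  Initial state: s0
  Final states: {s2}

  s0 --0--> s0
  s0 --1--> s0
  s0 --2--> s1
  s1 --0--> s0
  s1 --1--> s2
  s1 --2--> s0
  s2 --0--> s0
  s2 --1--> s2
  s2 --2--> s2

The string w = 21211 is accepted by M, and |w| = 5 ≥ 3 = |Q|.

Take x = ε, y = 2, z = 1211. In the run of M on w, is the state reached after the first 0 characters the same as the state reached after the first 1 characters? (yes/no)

Run of M on the first 1 characters of w = 2:
  step 0: s0  (start)
  step 1: s1  (read 2: s0→s1)

After x (step 0): s0. After xy (step 1): s1.
They differ (s0 ≠ s1), so y is not a cycle from the state after x; this split is not the one the pumping-lemma construction produces, and pumping y need not keep the string in L(M).

no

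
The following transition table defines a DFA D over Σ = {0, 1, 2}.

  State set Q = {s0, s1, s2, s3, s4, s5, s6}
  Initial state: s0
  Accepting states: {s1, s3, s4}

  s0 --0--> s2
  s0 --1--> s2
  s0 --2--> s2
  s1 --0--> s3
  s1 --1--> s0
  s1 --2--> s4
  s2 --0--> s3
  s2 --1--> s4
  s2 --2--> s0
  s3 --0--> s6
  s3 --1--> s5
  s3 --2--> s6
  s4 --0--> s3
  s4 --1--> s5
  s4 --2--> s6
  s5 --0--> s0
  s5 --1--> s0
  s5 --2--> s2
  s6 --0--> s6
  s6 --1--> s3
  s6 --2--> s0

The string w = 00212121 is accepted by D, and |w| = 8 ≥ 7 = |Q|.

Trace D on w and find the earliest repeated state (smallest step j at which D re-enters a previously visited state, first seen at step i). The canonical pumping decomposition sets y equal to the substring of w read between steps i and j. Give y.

Run of D on w = 0 0 2 1 2 1 2 1:
  step 0: s0  (start)
  step 1: s2  (read 0: s0→s2)
  step 2: s3  (read 0: s2→s3)
  step 3: s6  (read 2: s3→s6)
  step 4: s3  (read 1: s6→s3)   ← first repeat (s3 seen earlier)
  step 5: s6  (read 2: s3→s6)
  step 6: s3  (read 1: s6→s3)
  step 7: s6  (read 2: s3→s6)
  step 8: s3  (read 1: s6→s3)

So i = 2, j = 4, giving x = w[0:2] = 00, y = w[2:4] = 21, z = w[4:8] = 2121.
Check: |xy| = 4 ≤ 7 and |y| = 2 ≥ 1. Reading y takes D from s3 back to s3, so every xyⁱz is accepted.

21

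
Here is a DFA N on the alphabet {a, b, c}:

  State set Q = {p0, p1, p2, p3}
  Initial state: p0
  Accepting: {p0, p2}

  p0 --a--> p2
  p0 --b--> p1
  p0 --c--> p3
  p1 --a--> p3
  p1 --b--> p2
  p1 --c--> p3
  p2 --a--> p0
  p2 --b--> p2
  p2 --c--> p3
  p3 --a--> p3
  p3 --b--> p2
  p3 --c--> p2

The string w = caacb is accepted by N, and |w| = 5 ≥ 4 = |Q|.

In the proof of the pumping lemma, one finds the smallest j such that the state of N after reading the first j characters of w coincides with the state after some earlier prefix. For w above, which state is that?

p3

Run of N on w = c a a c b:
  step 0: p0  (start)
  step 1: p3  (read c: p0→p3)
  step 2: p3  (read a: p3→p3)   ← first repeat (p3 seen earlier)
  step 3: p3  (read a: p3→p3)
  step 4: p2  (read c: p3→p2)
  step 5: p2  (read b: p2→p2)

The earliest repeat is at step j = 2: N is in p3, which it already visited at step i = 1.
With |Q| = 4, pigeonhole forces a state repeat no later than step 4; the substring read between the first and second visits to that state can be pumped.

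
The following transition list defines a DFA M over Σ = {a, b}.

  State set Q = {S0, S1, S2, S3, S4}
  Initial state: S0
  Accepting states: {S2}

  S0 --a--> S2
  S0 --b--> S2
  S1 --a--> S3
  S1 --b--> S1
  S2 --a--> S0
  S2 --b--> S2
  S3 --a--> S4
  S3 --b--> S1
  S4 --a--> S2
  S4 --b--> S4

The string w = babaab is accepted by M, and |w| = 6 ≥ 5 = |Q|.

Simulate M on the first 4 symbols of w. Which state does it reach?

S0

Run of M on the first 4 characters of w = b a b a:
  step 0: S0  (start)
  step 1: S2  (read b: S0→S2)
  step 2: S0  (read a: S2→S0)
  step 3: S2  (read b: S0→S2)
  step 4: S0  (read a: S2→S0)

After reading 4 characters, M is in state S0.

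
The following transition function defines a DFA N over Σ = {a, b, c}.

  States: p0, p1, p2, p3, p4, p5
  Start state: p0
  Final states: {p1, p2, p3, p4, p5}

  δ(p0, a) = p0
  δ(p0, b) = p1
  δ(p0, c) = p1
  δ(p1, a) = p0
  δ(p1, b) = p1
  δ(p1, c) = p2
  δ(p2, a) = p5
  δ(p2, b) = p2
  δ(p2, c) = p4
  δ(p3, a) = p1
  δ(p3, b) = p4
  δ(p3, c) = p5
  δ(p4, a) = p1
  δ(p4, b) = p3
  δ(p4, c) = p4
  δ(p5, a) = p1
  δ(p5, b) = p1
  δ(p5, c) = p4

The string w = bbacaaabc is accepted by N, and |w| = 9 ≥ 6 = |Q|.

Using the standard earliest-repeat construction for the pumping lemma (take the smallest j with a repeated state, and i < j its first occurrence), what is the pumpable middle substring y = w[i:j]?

Run of N on w = b b a c a a a b c:
  step 0: p0  (start)
  step 1: p1  (read b: p0→p1)
  step 2: p1  (read b: p1→p1)   ← first repeat (p1 seen earlier)
  step 3: p0  (read a: p1→p0)
  step 4: p1  (read c: p0→p1)
  step 5: p0  (read a: p1→p0)
  step 6: p0  (read a: p0→p0)
  step 7: p0  (read a: p0→p0)
  step 8: p1  (read b: p0→p1)
  step 9: p2  (read c: p1→p2)

So i = 1, j = 2, giving x = w[0:1] = b, y = w[1:2] = b, z = w[2:9] = acaaabc.
Check: |xy| = 2 ≤ 6 and |y| = 1 ≥ 1. Reading y takes N from p1 back to p1, so every xyⁱz is accepted.

b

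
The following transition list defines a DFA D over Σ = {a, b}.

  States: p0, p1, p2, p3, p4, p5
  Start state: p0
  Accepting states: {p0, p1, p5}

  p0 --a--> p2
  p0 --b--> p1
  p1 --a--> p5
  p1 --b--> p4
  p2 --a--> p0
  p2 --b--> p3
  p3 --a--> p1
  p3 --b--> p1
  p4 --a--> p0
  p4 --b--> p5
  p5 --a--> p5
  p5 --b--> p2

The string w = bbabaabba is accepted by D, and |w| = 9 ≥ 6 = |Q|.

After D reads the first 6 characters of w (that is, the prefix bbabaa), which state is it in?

State sequence: p0 -b-> p1 -b-> p4 -a-> p0 -b-> p1 -a-> p5 -a-> p5

After reading 6 characters, D is in state p5.
(This kind of state-tracing is the core of the pumping-lemma construction: with 6 states, pigeonhole forces a repeat within the first 6 steps.)

p5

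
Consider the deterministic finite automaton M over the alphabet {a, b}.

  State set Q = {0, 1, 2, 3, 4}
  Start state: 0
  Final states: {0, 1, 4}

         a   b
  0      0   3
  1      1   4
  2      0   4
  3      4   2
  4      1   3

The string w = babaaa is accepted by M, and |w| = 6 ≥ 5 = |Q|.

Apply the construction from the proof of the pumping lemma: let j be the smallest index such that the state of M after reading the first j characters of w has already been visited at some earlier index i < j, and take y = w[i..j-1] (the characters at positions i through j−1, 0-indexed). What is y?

ab

State sequence: 0 -b-> 3 -a-> 4 -b-> 3 -a-> 4 -a-> 1 -a-> 1
First repeat at step 3: 3 was already visited.

So i = 1, j = 3, giving x = w[0:1] = b, y = w[1:3] = ab, z = w[3:6] = aaa.
Check: |xy| = 3 ≤ 5 and |y| = 2 ≥ 1. Reading y takes M from 3 back to 3, so every xyⁱz is accepted.
The DFA has 5 states, so the proof of the pumping lemma guarantees a repeated state among the first 5+1 visited; the segment between the two visits is the pumpable y.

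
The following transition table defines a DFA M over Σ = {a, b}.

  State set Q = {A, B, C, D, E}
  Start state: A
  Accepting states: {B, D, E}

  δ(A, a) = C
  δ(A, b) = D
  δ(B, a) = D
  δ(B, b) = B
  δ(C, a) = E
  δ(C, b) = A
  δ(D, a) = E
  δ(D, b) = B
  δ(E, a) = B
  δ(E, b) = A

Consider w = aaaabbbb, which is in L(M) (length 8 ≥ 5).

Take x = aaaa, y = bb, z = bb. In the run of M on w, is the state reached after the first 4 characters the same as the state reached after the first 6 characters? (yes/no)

Run of M on the first 6 characters of w = a a a a b b:
  step 0: A  (start)
  step 1: C  (read a: A→C)
  step 2: E  (read a: C→E)
  step 3: B  (read a: E→B)
  step 4: D  (read a: B→D)
  step 5: B  (read b: D→B)
  step 6: B  (read b: B→B)

After x (step 4): D. After xy (step 6): B.
They differ (D ≠ B), so y is not a cycle from the state after x; this split is not the one the pumping-lemma construction produces, and pumping y need not keep the string in L(M).

no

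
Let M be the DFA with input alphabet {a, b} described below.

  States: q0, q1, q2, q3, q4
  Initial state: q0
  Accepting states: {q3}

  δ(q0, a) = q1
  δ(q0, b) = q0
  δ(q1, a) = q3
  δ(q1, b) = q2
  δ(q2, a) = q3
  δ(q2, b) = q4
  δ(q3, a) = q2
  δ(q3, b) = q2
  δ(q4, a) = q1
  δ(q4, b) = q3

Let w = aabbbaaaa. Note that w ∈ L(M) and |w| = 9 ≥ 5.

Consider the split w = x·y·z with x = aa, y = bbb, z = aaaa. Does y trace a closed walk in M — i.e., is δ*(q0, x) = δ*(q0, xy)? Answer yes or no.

yes

State sequence: q0 -a-> q1 -a-> q3 -b-> q2 -b-> q4 -b-> q3

After x (step 2): q3. After xy (step 5): q3.
They match, so y = bbb drives M around a cycle from q3 back to itself; pumping y any number of times keeps M in q3 before reading z, and xyⁱz ∈ L(M) for every i ≥ 0.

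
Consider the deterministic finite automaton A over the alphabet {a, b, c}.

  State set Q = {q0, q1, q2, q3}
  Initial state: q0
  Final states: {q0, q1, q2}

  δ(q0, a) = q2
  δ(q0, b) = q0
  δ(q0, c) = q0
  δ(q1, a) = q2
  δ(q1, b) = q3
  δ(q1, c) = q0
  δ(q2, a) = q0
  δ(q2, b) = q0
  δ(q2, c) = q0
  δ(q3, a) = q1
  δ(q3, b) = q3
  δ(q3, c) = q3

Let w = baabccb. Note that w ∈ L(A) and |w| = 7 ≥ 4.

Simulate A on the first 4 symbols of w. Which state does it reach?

q0

Run of A on the first 4 characters of w = b a a b:
  step 0: q0  (start)
  step 1: q0  (read b: q0→q0)
  step 2: q2  (read a: q0→q2)
  step 3: q0  (read a: q2→q0)
  step 4: q0  (read b: q0→q0)

After reading 4 characters, A is in state q0.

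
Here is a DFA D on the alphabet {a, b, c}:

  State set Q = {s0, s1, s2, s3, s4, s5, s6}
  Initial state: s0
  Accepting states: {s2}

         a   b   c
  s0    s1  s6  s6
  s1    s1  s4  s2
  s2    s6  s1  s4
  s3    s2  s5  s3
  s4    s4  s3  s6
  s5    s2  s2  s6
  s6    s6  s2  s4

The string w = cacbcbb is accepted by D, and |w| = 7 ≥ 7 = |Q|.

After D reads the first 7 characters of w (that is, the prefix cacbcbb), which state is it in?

s2

State sequence: s0 -c-> s6 -a-> s6 -c-> s4 -b-> s3 -c-> s3 -b-> s5 -b-> s2

After reading 7 characters, D is in state s2.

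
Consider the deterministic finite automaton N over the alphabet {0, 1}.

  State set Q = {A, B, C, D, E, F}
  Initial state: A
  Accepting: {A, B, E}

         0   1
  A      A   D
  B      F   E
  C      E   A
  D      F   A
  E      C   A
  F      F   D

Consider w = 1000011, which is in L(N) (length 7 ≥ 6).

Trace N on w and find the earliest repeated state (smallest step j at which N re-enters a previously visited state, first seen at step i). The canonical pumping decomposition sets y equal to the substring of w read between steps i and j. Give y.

State sequence: A -1-> D -0-> F -0-> F -0-> F -0-> F -1-> D -1-> A
First repeat at step 3: F was already visited.

So i = 2, j = 3, giving x = w[0:2] = 10, y = w[2:3] = 0, z = w[3:7] = 0011.
Check: |xy| = 3 ≤ 6 and |y| = 1 ≥ 1. Reading y takes N from F back to F, so every xyⁱz is accepted.

0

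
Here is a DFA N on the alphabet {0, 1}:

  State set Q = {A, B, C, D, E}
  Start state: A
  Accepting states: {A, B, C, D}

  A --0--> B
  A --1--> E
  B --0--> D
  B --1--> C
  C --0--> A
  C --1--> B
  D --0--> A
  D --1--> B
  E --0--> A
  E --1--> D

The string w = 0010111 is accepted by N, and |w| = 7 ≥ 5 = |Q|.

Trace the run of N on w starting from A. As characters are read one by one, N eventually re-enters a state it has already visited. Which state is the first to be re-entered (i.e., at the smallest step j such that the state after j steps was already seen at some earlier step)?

B

State sequence: A -0-> B -0-> D -1-> B -0-> D -1-> B -1-> C -1-> B
First repeat at step 3: B was already visited.

The earliest repeat is at step j = 3: N is in B, which it already visited at step i = 1.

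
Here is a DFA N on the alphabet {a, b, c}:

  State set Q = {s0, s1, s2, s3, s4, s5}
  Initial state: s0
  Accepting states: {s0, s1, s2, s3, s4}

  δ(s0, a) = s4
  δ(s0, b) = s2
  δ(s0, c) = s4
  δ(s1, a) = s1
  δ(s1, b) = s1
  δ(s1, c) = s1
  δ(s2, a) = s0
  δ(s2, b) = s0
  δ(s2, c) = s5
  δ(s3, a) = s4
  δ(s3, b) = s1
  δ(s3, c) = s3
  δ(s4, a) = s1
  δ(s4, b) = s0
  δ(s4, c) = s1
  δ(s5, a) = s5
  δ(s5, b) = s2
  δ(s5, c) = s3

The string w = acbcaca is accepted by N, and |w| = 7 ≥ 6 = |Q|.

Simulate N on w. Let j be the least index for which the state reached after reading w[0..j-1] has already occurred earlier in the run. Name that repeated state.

State sequence: s0 -a-> s4 -c-> s1 -b-> s1 -c-> s1 -a-> s1 -c-> s1 -a-> s1
First repeat at step 3: s1 was already visited.

The earliest repeat is at step j = 3: N is in s1, which it already visited at step i = 2.
Pumping length from the standard proof: p = 6 (the number of states). The repeated state found above gives |xy| = j ≤ 6 and |y| = j − i ≥ 1.

s1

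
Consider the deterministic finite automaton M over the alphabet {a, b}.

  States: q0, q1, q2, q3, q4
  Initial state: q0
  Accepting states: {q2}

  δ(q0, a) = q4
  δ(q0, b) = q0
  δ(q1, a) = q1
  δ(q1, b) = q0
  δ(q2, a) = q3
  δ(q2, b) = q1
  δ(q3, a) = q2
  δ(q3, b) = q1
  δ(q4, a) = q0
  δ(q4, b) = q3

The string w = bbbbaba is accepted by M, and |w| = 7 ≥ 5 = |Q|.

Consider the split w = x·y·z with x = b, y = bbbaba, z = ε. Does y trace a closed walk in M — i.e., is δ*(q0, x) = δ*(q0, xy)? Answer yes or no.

no

State sequence: q0 -b-> q0 -b-> q0 -b-> q0 -b-> q0 -a-> q4 -b-> q3 -a-> q2

After x (step 1): q0. After xy (step 7): q2.
They differ (q0 ≠ q2), so y is not a cycle from the state after x; this split is not the one the pumping-lemma construction produces, and pumping y need not keep the string in L(M).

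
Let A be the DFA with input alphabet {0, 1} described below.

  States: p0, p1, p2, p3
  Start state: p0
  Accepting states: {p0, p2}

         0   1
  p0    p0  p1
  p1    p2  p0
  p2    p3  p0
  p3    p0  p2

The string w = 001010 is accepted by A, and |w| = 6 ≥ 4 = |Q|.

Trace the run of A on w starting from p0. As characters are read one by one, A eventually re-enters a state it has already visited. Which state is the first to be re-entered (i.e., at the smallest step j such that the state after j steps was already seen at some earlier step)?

p0

Run of A on w = 0 0 1 0 1 0:
  step 0: p0  (start)
  step 1: p0  (read 0: p0→p0)   ← first repeat (p0 seen earlier)
  step 2: p0  (read 0: p0→p0)
  step 3: p1  (read 1: p0→p1)
  step 4: p2  (read 0: p1→p2)
  step 5: p0  (read 1: p2→p0)
  step 6: p0  (read 0: p0→p0)

The earliest repeat is at step j = 1: A is in p0, which it already visited at step i = 0.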